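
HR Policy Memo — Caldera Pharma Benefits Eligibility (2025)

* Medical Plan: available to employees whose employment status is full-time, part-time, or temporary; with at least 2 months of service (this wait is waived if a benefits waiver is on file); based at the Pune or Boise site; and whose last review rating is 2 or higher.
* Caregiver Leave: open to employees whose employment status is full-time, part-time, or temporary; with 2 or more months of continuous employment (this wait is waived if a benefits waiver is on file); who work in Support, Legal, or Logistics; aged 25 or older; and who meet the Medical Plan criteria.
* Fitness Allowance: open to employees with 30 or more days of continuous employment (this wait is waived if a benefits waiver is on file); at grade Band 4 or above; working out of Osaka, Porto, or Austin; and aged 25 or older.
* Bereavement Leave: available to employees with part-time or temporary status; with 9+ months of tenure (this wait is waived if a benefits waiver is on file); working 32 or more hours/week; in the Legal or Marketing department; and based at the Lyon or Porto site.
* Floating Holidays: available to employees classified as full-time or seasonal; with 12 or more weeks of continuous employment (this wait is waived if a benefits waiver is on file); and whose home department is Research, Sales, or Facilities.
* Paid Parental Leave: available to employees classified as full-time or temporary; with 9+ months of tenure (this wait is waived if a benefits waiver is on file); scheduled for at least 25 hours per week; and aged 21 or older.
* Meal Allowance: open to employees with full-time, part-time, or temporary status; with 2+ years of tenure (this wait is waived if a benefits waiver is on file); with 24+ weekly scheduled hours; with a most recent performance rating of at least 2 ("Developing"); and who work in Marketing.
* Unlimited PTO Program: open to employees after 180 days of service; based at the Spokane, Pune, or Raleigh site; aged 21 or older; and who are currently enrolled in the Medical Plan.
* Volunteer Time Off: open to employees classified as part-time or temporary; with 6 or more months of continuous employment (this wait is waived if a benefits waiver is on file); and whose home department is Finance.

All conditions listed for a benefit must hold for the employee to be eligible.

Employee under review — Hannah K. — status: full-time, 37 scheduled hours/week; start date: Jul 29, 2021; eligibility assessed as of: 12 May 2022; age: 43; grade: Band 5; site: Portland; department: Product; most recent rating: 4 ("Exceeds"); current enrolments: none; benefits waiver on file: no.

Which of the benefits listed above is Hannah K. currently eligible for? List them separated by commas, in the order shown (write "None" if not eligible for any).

Service from Jul 29, 2021 to 12 May 2022: 287 days.
Medical Plan — status full-time ✓; no waiver, service 287 days ≥ 2 months (≈60 days) ✓; site Portland ✗ (not Pune or Boise) → not eligible.
Caregiver Leave — status full-time ✓; no waiver, service 287 days ≥ 2 months (≈60 days) ✓; dept Product ✗ → not eligible.
Fitness Allowance — no waiver, service 287 days ≥ 30 days ✓; grade Band 5 ≥ Band 4 ✓; site Portland ✗ (not Osaka, Porto, or Austin) → not eligible.
Bereavement Leave — status full-time ✗ (requires part-time or temporary) → not eligible.
Floating Holidays — status full-time ✓; no waiver, service 287 days ≥ 12 weeks (≈84 days) ✓; dept Product ✗ → not eligible.
Paid Parental Leave — status full-time ✓; no waiver, service 287 days ≥ 9 months (≈270 days) ✓; 37 hrs/wk ≥ 25 ✓; age 43 ≥ 21 ✓ → eligible.
Meal Allowance — status full-time ✓; no waiver, service 287 days < 2 years (≈730 days) ✗ → not eligible.
Unlimited PTO Program — service 287 days ≥ 180 days ✓; site Portland ✗ (not Spokane, Pune, or Raleigh) → not eligible.
Volunteer Time Off — status full-time ✗ (requires part-time or temporary) → not eligible.

Paid Parental Leave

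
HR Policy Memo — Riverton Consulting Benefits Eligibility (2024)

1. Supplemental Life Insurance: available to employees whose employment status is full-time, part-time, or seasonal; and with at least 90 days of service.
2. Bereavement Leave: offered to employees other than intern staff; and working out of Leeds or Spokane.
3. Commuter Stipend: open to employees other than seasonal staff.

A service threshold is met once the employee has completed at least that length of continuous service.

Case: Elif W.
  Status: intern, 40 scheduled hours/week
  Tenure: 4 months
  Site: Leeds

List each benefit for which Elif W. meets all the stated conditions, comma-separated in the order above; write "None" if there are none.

Supplemental Life Insurance — status intern ✗ (requires full-time, part-time, or seasonal) → not eligible.
Bereavement Leave — status intern ✗ (excluded) → not eligible.
Commuter Stipend — status intern ✓ (not excluded) → eligible.

Commuter Stipend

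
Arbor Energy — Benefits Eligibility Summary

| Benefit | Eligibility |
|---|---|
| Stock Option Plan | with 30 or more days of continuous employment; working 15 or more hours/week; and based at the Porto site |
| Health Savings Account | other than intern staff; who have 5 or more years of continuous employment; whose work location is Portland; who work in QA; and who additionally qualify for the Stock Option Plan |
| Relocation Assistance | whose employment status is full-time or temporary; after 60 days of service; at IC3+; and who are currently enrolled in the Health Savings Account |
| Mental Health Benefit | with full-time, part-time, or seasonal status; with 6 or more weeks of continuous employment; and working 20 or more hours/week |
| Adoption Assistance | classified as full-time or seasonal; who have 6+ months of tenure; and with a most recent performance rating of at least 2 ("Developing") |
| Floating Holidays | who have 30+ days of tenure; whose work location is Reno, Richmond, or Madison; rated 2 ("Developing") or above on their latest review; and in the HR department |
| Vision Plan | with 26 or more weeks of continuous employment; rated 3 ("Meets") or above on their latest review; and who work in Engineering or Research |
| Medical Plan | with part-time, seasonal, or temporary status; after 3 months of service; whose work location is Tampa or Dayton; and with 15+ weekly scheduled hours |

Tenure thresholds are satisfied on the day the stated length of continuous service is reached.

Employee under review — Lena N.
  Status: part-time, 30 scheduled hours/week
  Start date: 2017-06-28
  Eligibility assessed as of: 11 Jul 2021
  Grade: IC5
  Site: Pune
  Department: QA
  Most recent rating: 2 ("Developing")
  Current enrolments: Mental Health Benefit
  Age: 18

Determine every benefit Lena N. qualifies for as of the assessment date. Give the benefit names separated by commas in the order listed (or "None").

Mental Health Benefit

Service from 2017-06-28 to 11 Jul 2021: 1474 days.
Stock Option Plan — service 1474 days ≥ 30 days ✓; 30 hrs/wk ≥ 15 ✓; site Pune ✗ (not Porto) → not eligible.
Health Savings Account — status part-time ✓ (not excluded); service 1474 days < 5 years (≈1825 days) ✗ → not eligible.
Relocation Assistance — status part-time ✗ (requires full-time or temporary) → not eligible.
Mental Health Benefit — status part-time ✓; service 1474 days ≥ 6 weeks (≈42 days) ✓; 30 hrs/wk ≥ 20 ✓ → eligible.
Adoption Assistance — status part-time ✗ (requires full-time or seasonal) → not eligible.
Floating Holidays — service 1474 days ≥ 30 days ✓; site Pune ✗ (not Reno, Richmond, or Madison) → not eligible.
Vision Plan — service 1474 days ≥ 26 weeks (≈182 days) ✓; rating 2 < 3 ✗ → not eligible.
Medical Plan — status part-time ✓; service 1474 days ≥ 3 months (≈90 days) ✓; site Pune ✗ (not Tampa or Dayton) → not eligible.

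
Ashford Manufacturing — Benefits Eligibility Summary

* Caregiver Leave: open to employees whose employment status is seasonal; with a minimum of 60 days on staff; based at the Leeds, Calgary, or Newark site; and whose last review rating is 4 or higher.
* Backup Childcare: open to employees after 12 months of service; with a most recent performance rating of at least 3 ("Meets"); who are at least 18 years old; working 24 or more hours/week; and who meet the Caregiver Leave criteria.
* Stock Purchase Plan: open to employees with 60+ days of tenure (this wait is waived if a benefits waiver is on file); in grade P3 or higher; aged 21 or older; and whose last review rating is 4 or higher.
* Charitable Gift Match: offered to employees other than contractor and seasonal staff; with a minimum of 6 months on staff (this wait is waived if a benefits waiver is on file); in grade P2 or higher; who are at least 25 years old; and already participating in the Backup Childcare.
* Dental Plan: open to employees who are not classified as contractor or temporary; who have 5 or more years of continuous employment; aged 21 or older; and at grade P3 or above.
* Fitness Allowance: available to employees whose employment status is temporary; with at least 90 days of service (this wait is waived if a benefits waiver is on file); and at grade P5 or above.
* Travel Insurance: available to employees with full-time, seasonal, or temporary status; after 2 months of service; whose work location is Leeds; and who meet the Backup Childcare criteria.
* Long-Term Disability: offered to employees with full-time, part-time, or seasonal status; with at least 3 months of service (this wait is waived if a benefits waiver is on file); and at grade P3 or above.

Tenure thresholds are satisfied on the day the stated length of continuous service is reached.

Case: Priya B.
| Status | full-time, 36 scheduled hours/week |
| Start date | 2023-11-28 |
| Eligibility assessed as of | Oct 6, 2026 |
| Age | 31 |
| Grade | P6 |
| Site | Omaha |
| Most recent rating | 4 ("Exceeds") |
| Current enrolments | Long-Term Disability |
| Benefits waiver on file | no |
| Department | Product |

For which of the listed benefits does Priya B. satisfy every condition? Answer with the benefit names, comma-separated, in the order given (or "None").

Service from 2023-11-28 to Oct 6, 2026: 1043 days.
Caregiver Leave — status full-time ✗ (requires seasonal) → not eligible.
Backup Childcare — service 1043 days ≥ 12 months (≈360 days) ✓; rating 4 ≥ 3 ✓; age 31 ≥ 18 ✓; 36 hrs/wk ≥ 24 ✓; not eligible for Caregiver Leave ✗ → not eligible.
Stock Purchase Plan — no waiver, service 1043 days ≥ 60 days ✓; grade P6 ≥ P3 ✓; age 31 ≥ 21 ✓; rating 4 ≥ 4 ✓ → eligible.
Charitable Gift Match — status full-time ✓ (not excluded); no waiver, service 1043 days ≥ 6 months (≈180 days) ✓; grade P6 ≥ P2 ✓; age 31 ≥ 25 ✓; not enrolled in Backup Childcare ✗ → not eligible.
Dental Plan — status full-time ✓ (not excluded); service 1043 days < 5 years (≈1825 days) ✗ → not eligible.
Fitness Allowance — status full-time ✗ (requires temporary) → not eligible.
Travel Insurance — status full-time ✓; service 1043 days ≥ 2 months (≈60 days) ✓; site Omaha ✗ (not Leeds) → not eligible.
Long-Term Disability — status full-time ✓; no waiver, service 1043 days ≥ 3 months (≈90 days) ✓; grade P6 ≥ P3 ✓ → eligible.

Stock Purchase Plan, Long-Term Disability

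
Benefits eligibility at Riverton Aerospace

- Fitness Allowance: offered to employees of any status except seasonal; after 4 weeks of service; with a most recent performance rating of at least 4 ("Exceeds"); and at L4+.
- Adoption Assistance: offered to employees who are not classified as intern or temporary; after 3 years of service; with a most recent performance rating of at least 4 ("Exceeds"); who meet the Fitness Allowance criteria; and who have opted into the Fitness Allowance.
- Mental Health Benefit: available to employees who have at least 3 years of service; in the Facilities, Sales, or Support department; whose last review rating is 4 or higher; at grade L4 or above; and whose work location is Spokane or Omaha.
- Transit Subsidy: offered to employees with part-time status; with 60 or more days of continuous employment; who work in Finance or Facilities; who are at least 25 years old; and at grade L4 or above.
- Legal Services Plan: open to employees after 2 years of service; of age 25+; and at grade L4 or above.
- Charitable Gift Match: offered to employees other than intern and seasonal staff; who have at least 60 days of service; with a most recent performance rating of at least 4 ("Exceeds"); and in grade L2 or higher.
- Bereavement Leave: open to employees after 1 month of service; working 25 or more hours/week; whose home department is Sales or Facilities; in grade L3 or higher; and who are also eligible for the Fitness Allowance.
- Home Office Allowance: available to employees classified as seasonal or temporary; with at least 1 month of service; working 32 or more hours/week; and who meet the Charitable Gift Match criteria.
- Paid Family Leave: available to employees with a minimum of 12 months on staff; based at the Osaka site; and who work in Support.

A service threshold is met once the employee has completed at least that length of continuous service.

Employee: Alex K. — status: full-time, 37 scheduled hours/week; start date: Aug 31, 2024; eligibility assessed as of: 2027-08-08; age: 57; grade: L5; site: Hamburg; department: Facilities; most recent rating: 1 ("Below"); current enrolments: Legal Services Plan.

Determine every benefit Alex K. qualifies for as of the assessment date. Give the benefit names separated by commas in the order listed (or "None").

Service from Aug 31, 2024 to 2027-08-08: 1072 days.
Fitness Allowance — status full-time ✓ (not excluded); service 1072 days ≥ 4 weeks (≈28 days) ✓; rating 1 < 4 ✗ → not eligible.
Adoption Assistance — status full-time ✓ (not excluded); service 1072 days < 3 years (≈1095 days) ✗ → not eligible.
Mental Health Benefit — service 1072 days < 3 years (≈1095 days) ✗ → not eligible.
Transit Subsidy — status full-time ✗ (requires part-time) → not eligible.
Legal Services Plan — service 1072 days ≥ 2 years (≈730 days) ✓; age 57 ≥ 25 ✓; grade L5 ≥ L4 ✓ → eligible.
Charitable Gift Match — status full-time ✓ (not excluded); service 1072 days ≥ 60 days ✓; rating 1 < 4 ✗ → not eligible.
Bereavement Leave — service 1072 days ≥ 1 month (≈30 days) ✓; 37 hrs/wk ≥ 25 ✓; dept Facilities ✓; grade L5 ≥ L3 ✓; not eligible for Fitness Allowance ✗ → not eligible.
Home Office Allowance — status full-time ✗ (requires seasonal or temporary) → not eligible.
Paid Family Leave — service 1072 days ≥ 12 months (≈360 days) ✓; site Hamburg ✗ (not Osaka) → not eligible.

Legal Services Plan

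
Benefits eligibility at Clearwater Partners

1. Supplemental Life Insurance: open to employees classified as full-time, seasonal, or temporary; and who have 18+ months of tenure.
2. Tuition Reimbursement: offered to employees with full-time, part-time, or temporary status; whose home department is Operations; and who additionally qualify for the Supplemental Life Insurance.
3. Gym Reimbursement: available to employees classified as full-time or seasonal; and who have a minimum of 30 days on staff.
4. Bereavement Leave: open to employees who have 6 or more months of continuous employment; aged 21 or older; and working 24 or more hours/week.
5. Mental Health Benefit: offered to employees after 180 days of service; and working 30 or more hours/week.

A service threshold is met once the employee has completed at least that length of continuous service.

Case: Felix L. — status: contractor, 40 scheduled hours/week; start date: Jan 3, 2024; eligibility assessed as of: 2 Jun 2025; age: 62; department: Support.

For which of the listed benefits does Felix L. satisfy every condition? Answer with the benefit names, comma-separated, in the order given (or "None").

Service from Jan 3, 2024 to 2 Jun 2025: 516 days.
Supplemental Life Insurance — status contractor ✗ (requires full-time, seasonal, or temporary) → not eligible.
Tuition Reimbursement — status contractor ✗ (requires full-time, part-time, or temporary) → not eligible.
Gym Reimbursement — status contractor ✗ (requires full-time or seasonal) → not eligible.
Bereavement Leave — service 516 days ≥ 6 months (≈180 days) ✓; age 62 ≥ 21 ✓; 40 hrs/wk ≥ 24 ✓ → eligible.
Mental Health Benefit — service 516 days ≥ 180 days ✓; 40 hrs/wk ≥ 30 ✓ → eligible.

Bereavement Leave, Mental Health Benefit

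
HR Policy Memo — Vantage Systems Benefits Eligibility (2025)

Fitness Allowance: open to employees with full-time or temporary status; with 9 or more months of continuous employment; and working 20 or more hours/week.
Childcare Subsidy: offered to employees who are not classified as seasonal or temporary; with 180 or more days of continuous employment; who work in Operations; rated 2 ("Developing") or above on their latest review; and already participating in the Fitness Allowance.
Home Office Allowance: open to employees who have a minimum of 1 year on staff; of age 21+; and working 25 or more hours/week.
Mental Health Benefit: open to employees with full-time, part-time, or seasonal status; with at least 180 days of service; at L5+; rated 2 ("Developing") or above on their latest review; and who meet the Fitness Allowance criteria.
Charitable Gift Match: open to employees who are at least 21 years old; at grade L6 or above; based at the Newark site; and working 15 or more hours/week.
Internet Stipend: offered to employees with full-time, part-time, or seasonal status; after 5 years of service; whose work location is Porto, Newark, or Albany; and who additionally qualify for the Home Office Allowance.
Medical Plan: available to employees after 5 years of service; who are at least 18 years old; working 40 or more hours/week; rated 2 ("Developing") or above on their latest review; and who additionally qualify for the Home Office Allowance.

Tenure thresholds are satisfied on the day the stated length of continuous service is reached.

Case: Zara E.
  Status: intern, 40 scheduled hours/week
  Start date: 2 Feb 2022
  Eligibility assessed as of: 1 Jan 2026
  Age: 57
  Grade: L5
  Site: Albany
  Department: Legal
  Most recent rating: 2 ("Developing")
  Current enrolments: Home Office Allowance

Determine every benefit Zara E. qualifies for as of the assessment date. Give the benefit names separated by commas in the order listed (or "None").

Service from 2 Feb 2022 to 1 Jan 2026: 1429 days.
Fitness Allowance — status intern ✗ (requires full-time or temporary) → not eligible.
Childcare Subsidy — status intern ✓ (not excluded); service 1429 days ≥ 180 days ✓; dept Legal ✗ → not eligible.
Home Office Allowance — service 1429 days ≥ 1 year (≈365 days) ✓; age 57 ≥ 21 ✓; 40 hrs/wk ≥ 25 ✓ → eligible.
Mental Health Benefit — status intern ✗ (requires full-time, part-time, or seasonal) → not eligible.
Charitable Gift Match — age 57 ≥ 21 ✓; grade L5 < L6 ✗ → not eligible.
Internet Stipend — status intern ✗ (requires full-time, part-time, or seasonal) → not eligible.
Medical Plan — service 1429 days < 5 years (≈1825 days) ✗ → not eligible.

Home Office Allowance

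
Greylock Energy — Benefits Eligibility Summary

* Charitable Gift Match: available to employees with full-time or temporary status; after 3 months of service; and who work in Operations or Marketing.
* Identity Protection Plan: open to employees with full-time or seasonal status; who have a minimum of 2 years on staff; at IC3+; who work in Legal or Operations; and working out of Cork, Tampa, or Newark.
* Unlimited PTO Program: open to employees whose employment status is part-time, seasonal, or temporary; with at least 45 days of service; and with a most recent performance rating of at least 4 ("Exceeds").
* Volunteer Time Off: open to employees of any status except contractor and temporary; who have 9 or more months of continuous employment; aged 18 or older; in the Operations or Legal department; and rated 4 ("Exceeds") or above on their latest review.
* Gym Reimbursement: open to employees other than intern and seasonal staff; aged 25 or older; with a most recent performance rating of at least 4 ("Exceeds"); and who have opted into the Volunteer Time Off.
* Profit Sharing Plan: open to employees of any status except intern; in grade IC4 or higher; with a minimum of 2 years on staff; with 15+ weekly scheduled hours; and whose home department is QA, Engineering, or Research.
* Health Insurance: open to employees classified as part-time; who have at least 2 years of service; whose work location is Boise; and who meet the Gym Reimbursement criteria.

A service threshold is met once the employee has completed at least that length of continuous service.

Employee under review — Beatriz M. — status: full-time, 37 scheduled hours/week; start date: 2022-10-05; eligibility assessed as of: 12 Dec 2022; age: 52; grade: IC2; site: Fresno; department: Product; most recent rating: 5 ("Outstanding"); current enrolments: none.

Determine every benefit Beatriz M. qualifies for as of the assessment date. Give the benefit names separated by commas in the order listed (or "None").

None

Service from 2022-10-05 to 12 Dec 2022: 68 days.
Charitable Gift Match — status full-time ✓; service 68 days < 3 months (≈90 days) ✗ → not eligible.
Identity Protection Plan — status full-time ✓; service 68 days < 2 years (≈730 days) ✗ → not eligible.
Unlimited PTO Program — status full-time ✗ (requires part-time, seasonal, or temporary) → not eligible.
Volunteer Time Off — status full-time ✓ (not excluded); service 68 days < 9 months (≈270 days) ✗ → not eligible.
Gym Reimbursement — status full-time ✓ (not excluded); age 52 ≥ 25 ✓; rating 5 ≥ 4 ✓; not enrolled in Volunteer Time Off ✗ → not eligible.
Profit Sharing Plan — status full-time ✓ (not excluded); grade IC2 < IC4 ✗ → not eligible.
Health Insurance — status full-time ✗ (requires part-time) → not eligible.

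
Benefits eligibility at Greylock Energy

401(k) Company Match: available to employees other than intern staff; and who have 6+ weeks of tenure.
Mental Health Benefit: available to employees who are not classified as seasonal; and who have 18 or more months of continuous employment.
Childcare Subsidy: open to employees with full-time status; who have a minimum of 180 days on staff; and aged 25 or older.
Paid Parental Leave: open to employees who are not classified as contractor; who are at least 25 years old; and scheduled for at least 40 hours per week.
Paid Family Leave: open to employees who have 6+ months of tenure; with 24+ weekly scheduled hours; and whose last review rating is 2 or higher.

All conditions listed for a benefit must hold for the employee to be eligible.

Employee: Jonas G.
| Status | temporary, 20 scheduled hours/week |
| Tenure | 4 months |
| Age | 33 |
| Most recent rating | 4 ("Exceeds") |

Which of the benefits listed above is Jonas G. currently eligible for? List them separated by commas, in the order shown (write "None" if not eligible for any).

401(k) Company Match

401(k) Company Match — status temporary ✓ (not excluded); service 4 months ≥ 6 weeks (≈42 days) ✓ → eligible.
Mental Health Benefit — status temporary ✓ (not excluded); service 4 months < 18 months ✗ → not eligible.
Childcare Subsidy — status temporary ✗ (requires full-time) → not eligible.
Paid Parental Leave — status temporary ✓ (not excluded); age 33 ≥ 25 ✓; 20 hrs/wk < 40 ✗ → not eligible.
Paid Family Leave — service 4 months < 6 months ✗ → not eligible.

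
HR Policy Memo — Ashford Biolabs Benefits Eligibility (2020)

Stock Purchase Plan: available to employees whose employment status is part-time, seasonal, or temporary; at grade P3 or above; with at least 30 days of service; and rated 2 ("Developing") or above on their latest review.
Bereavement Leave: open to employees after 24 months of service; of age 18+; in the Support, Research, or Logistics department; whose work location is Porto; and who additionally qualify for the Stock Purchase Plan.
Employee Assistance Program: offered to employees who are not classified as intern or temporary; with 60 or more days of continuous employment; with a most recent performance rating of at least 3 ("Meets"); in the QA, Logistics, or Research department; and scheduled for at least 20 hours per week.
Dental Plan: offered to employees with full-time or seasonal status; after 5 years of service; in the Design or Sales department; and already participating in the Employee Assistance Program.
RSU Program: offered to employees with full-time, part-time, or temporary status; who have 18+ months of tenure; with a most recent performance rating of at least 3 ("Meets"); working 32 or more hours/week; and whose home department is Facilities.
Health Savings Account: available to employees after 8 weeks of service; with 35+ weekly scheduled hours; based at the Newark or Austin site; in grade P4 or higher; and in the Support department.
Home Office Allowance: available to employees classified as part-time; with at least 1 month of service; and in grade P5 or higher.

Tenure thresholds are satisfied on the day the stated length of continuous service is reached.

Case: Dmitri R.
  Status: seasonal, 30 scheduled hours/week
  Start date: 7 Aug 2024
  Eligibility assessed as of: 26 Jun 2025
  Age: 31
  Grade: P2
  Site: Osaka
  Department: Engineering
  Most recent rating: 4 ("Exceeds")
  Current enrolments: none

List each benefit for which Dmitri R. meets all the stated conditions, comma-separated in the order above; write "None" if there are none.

None

Service from 7 Aug 2024 to 26 Jun 2025: 323 days.
Stock Purchase Plan — status seasonal ✓; grade P2 < P3 ✗ → not eligible.
Bereavement Leave — service 323 days < 24 months (≈720 days) ✗ → not eligible.
Employee Assistance Program — status seasonal ✓ (not excluded); service 323 days ≥ 60 days ✓; rating 4 ≥ 3 ✓; dept Engineering ✗ → not eligible.
Dental Plan — status seasonal ✓; service 323 days < 5 years (≈1825 days) ✗ → not eligible.
RSU Program — status seasonal ✗ (requires full-time, part-time, or temporary) → not eligible.
Health Savings Account — service 323 days ≥ 8 weeks (≈56 days) ✓; 30 hrs/wk < 35 ✗ → not eligible.
Home Office Allowance — status seasonal ✗ (requires part-time) → not eligible.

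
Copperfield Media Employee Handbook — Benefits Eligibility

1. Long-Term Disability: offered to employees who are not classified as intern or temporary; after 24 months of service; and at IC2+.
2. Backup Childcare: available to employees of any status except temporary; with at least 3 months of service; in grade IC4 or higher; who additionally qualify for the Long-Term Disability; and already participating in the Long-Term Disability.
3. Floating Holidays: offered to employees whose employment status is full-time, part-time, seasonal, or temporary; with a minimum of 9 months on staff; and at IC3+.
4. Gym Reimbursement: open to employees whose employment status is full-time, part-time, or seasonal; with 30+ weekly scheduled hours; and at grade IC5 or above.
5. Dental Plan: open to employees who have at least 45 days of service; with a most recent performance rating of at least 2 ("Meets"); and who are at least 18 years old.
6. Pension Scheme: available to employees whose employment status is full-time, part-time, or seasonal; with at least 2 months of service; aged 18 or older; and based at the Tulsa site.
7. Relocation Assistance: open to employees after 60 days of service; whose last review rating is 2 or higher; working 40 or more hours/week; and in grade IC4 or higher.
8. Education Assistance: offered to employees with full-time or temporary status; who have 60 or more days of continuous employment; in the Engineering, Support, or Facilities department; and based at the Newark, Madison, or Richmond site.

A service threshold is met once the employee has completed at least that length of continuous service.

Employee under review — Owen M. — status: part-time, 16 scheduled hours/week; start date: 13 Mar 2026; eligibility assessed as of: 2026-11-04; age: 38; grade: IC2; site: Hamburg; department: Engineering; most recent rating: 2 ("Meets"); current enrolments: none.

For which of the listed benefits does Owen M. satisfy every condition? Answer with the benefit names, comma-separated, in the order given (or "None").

Service from 13 Mar 2026 to 2026-11-04: 236 days.
Long-Term Disability — status part-time ✓ (not excluded); service 236 days < 24 months (≈720 days) ✗ → not eligible.
Backup Childcare — status part-time ✓ (not excluded); service 236 days ≥ 3 months (≈90 days) ✓; grade IC2 < IC4 ✗ → not eligible.
Floating Holidays — status part-time ✓; service 236 days < 9 months (≈270 days) ✗ → not eligible.
Gym Reimbursement — status part-time ✓; 16 hrs/wk < 30 ✗ → not eligible.
Dental Plan — service 236 days ≥ 45 days ✓; rating 2 ≥ 2 ✓; age 38 ≥ 18 ✓ → eligible.
Pension Scheme — status part-time ✓; service 236 days ≥ 2 months (≈60 days) ✓; age 38 ≥ 18 ✓; site Hamburg ✗ (not Tulsa) → not eligible.
Relocation Assistance — service 236 days ≥ 60 days ✓; rating 2 ≥ 2 ✓; 16 hrs/wk < 40 ✗ → not eligible.
Education Assistance — status part-time ✗ (requires full-time or temporary) → not eligible.

Dental Plan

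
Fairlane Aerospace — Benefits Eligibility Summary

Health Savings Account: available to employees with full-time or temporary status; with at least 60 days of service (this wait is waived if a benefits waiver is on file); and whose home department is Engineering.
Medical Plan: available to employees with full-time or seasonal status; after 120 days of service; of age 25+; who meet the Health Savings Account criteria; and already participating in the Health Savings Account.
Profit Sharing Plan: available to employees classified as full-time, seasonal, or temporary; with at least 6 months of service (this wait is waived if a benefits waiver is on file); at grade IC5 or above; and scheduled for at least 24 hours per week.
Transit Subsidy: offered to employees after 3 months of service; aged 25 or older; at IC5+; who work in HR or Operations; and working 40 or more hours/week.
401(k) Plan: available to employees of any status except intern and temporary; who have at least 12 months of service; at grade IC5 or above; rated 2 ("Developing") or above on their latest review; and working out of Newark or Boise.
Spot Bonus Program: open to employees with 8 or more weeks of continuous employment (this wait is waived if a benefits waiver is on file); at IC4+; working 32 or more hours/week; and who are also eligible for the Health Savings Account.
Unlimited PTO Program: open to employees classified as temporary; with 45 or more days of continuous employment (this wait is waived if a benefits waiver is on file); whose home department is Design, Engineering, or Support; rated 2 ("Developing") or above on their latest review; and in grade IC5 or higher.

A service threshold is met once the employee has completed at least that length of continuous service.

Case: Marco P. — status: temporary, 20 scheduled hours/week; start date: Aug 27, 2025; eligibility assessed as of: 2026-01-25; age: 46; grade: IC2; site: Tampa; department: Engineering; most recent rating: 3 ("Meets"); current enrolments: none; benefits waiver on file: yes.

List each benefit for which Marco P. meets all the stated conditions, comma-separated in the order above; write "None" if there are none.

Health Savings Account

Service from Aug 27, 2025 to 2026-01-25: 151 days.
Health Savings Account — status temporary ✓; benefits waiver on file ✓; dept Engineering ✓ → eligible.
Medical Plan — status temporary ✗ (requires full-time or seasonal) → not eligible.
Profit Sharing Plan — status temporary ✓; benefits waiver on file ✓; grade IC2 < IC5 ✗ → not eligible.
Transit Subsidy — service 151 days ≥ 3 months (≈90 days) ✓; age 46 ≥ 25 ✓; grade IC2 < IC5 ✗ → not eligible.
401(k) Plan — status temporary ✗ (excluded) → not eligible.
Spot Bonus Program — benefits waiver on file ✓; grade IC2 < IC4 ✗ → not eligible.
Unlimited PTO Program — status temporary ✓; benefits waiver on file ✓; dept Engineering ✓; rating 3 ≥ 2 ✓; grade IC2 < IC5 ✗ → not eligible.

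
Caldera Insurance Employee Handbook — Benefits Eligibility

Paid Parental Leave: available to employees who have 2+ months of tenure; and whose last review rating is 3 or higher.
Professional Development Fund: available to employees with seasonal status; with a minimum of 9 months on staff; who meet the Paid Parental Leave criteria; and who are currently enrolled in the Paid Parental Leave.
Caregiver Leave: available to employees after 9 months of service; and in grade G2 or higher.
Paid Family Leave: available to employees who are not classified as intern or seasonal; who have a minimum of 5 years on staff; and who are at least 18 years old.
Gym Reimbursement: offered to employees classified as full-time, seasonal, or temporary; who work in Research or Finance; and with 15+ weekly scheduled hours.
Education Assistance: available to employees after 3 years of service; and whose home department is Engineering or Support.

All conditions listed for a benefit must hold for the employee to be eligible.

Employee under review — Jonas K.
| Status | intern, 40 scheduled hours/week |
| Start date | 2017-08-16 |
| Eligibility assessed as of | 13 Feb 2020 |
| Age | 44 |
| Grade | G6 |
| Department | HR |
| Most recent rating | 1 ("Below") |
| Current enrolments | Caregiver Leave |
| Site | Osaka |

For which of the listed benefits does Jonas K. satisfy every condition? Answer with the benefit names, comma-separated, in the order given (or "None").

Service from 2017-08-16 to 13 Feb 2020: 911 days.
Paid Parental Leave — service 911 days ≥ 2 months (≈60 days) ✓; rating 1 < 3 ✗ → not eligible.
Professional Development Fund — status intern ✗ (requires seasonal) → not eligible.
Caregiver Leave — service 911 days ≥ 9 months (≈270 days) ✓; grade G6 ≥ G2 ✓ → eligible.
Paid Family Leave — status intern ✗ (excluded) → not eligible.
Gym Reimbursement — status intern ✗ (requires full-time, seasonal, or temporary) → not eligible.
Education Assistance — service 911 days < 3 years (≈1095 days) ✗ → not eligible.

Caregiver Leave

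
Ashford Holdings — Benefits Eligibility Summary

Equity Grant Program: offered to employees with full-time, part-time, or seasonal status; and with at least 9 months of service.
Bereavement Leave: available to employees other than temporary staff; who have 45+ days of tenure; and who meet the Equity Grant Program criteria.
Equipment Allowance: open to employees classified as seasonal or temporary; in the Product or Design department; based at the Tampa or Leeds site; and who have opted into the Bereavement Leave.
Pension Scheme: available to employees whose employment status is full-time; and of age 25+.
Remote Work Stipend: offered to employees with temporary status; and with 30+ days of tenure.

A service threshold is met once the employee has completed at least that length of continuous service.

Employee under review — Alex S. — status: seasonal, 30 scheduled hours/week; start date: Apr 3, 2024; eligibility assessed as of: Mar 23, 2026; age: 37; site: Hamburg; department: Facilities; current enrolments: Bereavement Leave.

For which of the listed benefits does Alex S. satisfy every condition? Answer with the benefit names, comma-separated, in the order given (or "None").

Equity Grant Program, Bereavement Leave

Service from Apr 3, 2024 to Mar 23, 2026: 719 days.
Equity Grant Program — status seasonal ✓; service 719 days ≥ 9 months (≈270 days) ✓ → eligible.
Bereavement Leave — status seasonal ✓ (not excluded); service 719 days ≥ 45 days ✓; eligible for Equity Grant Program ✓ → eligible.
Equipment Allowance — status seasonal ✓; dept Facilities ✗ → not eligible.
Pension Scheme — status seasonal ✗ (requires full-time) → not eligible.
Remote Work Stipend — status seasonal ✗ (requires temporary) → not eligible.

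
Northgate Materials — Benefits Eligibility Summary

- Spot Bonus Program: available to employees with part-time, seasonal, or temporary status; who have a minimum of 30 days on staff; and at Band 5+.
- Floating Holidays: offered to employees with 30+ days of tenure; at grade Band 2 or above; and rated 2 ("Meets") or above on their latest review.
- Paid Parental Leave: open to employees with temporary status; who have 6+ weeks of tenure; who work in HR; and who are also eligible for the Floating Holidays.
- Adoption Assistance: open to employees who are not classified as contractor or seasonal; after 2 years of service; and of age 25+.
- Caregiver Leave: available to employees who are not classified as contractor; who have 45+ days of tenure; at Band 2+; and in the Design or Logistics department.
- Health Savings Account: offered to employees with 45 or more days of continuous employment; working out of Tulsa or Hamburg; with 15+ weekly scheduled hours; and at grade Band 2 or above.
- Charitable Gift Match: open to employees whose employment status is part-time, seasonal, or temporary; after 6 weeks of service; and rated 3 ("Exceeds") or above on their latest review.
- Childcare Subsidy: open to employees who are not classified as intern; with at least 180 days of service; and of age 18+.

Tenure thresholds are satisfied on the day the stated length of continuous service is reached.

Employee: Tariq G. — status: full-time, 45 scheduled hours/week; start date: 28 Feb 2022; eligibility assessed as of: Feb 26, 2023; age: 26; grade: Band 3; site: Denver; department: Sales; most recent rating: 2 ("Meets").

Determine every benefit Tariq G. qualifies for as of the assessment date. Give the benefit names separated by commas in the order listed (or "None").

Floating Holidays, Childcare Subsidy

Service from 28 Feb 2022 to Feb 26, 2023: 363 days.
Spot Bonus Program — status full-time ✗ (requires part-time, seasonal, or temporary) → not eligible.
Floating Holidays — service 363 days ≥ 30 days ✓; grade Band 3 ≥ Band 2 ✓; rating 2 ≥ 2 ✓ → eligible.
Paid Parental Leave — status full-time ✗ (requires temporary) → not eligible.
Adoption Assistance — status full-time ✓ (not excluded); service 363 days < 2 years (≈730 days) ✗ → not eligible.
Caregiver Leave — status full-time ✓ (not excluded); service 363 days ≥ 45 days ✓; grade Band 3 ≥ Band 2 ✓; dept Sales ✗ → not eligible.
Health Savings Account — service 363 days ≥ 45 days ✓; site Denver ✗ (not Tulsa or Hamburg) → not eligible.
Charitable Gift Match — status full-time ✗ (requires part-time, seasonal, or temporary) → not eligible.
Childcare Subsidy — status full-time ✓ (not excluded); service 363 days ≥ 180 days ✓; age 26 ≥ 18 ✓ → eligible.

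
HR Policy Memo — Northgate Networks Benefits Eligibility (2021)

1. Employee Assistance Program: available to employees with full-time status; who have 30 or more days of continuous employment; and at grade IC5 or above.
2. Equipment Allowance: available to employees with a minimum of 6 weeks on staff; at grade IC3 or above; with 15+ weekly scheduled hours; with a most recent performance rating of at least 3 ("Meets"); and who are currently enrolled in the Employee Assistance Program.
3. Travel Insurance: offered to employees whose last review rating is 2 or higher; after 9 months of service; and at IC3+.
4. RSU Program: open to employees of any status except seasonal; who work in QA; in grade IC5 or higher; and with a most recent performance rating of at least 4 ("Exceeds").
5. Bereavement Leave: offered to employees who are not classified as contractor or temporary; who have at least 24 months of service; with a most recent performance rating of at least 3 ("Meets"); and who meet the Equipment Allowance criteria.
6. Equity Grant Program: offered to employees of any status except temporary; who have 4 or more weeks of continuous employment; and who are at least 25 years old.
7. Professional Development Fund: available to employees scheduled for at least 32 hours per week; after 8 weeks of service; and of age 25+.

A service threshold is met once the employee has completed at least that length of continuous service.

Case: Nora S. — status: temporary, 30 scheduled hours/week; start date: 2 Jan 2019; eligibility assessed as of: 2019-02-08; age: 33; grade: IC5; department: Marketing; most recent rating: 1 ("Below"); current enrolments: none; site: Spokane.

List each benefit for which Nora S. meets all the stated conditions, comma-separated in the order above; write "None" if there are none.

None

Service from 2 Jan 2019 to 2019-02-08: 37 days.
Employee Assistance Program — status temporary ✗ (requires full-time) → not eligible.
Equipment Allowance — service 37 days < 6 weeks (≈42 days) ✗ → not eligible.
Travel Insurance — rating 1 < 2 ✗ → not eligible.
RSU Program — status temporary ✓ (not excluded); dept Marketing ✗ → not eligible.
Bereavement Leave — status temporary ✗ (excluded) → not eligible.
Equity Grant Program — status temporary ✗ (excluded) → not eligible.
Professional Development Fund — 30 hrs/wk < 32 ✗ → not eligible.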